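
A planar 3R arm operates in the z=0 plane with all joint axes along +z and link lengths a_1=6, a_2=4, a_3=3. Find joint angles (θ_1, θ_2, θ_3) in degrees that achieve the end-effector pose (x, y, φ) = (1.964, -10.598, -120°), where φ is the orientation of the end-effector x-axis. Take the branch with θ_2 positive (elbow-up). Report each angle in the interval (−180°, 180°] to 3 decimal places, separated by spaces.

-90.001 60.003 -90.001

wrist centre = target − a_3·(cos φ, sin φ) = (3.4640, -7.9999)
cos θ_2 = (75.9981−6²−4²)/(2·6·4) = 0.5000; θ_2 = 60.0027° (elbow-up)
β = atan2(-7.9999,3.4640) = -66.5872°; ψ = atan2(3.4642,7.9998) = 23.4142°
θ_1 = β − ψ = -90.0014°
θ_3 = φ − θ_1 − θ_2 = -90.0013° (wrapped to (-180°,180°])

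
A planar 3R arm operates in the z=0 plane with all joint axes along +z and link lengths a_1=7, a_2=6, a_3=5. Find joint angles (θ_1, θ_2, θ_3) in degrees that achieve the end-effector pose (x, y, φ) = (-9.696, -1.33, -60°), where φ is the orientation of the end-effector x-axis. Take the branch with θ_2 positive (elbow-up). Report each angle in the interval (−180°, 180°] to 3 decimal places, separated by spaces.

152.359 30.004 117.637

wrist centre = target − a_3·(cos φ, sin φ) = (-12.1960, 3.0001)
cos θ_2 = (157.7432−7²−6²)/(2·7·6) = 0.8660; θ_2 = 30.0040° (elbow-up)
β = atan2(3.0001,-12.1960) = 166.1801°; ψ = atan2(3.0004,12.1959) = 13.8211°
θ_1 = β − ψ = 152.3590°
θ_3 = φ − θ_1 − θ_2 = 117.6370° (wrapped to (-180°,180°])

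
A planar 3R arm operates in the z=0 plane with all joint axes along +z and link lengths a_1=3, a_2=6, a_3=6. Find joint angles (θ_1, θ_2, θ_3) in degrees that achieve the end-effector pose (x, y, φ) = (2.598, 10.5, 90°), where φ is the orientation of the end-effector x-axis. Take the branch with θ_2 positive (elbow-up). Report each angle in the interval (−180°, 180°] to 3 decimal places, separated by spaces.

wrist centre = target − a_3·(cos φ, sin φ) = (2.5980, 4.5000)
cos θ_2 = (26.9996−3²−6²)/(2·3·6) = -0.5000; θ_2 = 120.0007° (elbow-up)
β = atan2(4.5000,2.5980) = 60.0007°; ψ = atan2(5.1961,-0.0001) = 90.0007°
θ_1 = β − ψ = -30.0000°
θ_3 = φ − θ_1 − θ_2 = -0.0007° (wrapped to (-180°,180°])

-30.000 120.001 -0.001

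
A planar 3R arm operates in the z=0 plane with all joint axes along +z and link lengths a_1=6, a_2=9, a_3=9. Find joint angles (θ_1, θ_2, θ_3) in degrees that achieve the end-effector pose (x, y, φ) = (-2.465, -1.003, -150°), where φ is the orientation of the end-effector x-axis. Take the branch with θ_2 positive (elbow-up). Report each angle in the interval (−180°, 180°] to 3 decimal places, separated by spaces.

wrist centre = target − a_3·(cos φ, sin φ) = (5.3292, 3.4970)
cos θ_2 = (40.6297−6²−9²)/(2·6·9) = -0.7071; θ_2 = 135.0021° (elbow-up)
β = atan2(3.4970,5.3292) = 33.2726°; ψ = atan2(6.3637,-0.3642) = 93.2754°
θ_1 = β − ψ = -60.0028°
θ_3 = φ − θ_1 − θ_2 = 135.0008° (wrapped to (-180°,180°])

-60.003 135.002 135.001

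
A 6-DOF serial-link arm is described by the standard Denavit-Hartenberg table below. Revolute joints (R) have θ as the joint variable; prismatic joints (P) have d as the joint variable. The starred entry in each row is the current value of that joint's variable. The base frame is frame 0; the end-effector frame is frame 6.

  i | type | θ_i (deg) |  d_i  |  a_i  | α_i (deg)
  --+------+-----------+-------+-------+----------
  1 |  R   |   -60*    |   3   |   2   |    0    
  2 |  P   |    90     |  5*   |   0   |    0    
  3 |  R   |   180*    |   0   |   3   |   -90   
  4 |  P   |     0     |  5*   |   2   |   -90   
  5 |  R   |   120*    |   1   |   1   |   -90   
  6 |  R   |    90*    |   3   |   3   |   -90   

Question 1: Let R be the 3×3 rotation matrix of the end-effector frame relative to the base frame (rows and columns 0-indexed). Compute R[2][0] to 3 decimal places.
End-effector x-axis (col 0 of R) = (-0.0000,0.0000,1.0000)
R[2][0] = 1.0000

1.000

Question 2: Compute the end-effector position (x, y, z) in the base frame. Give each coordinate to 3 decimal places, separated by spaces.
after link 1: o_1 = (1.0000, -1.7321, 3.0000)
after link 2: o_2 = (1.0000, -1.7321, 8.0000)
after link 3: o_3 = (-1.5981, -3.2321, 8.0000)
after link 4: o_4 = (-0.8301, -8.5622, 8.0000)
after link 5: o_5 = (-0.8301, -7.5622, 7.0000)
after link 6: o_6 = (2.1699, -7.5622, 10.0000)

2.170 -7.562 10.000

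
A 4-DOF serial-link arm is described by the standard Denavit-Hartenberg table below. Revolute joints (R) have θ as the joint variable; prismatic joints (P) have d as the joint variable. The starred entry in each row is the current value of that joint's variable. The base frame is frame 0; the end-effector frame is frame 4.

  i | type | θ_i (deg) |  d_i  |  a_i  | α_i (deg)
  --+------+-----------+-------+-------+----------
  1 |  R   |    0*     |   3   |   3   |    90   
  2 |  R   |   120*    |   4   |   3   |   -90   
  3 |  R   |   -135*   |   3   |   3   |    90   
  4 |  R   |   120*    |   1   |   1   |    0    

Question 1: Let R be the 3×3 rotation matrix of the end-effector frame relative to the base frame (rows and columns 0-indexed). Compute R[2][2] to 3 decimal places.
-0.612

End-effector z-axis (col 2 of R) = (0.3536,0.7071,-0.6124)
R[2][2] = -0.6124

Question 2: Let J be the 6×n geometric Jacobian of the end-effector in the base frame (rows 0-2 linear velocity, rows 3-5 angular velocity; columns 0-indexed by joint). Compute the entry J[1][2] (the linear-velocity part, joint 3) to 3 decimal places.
axis z_2 = (-0.8660,-0.0000,-0.5000); lever o_n−o_2 = (-2.1106,-1.0607,-4.0763)
cross product → J_v[:, 2] = (-0.5303,-2.4749,0.9186)
J_ω[:, 2] = z_2
entry J[1][2] = -2.4749

-2.475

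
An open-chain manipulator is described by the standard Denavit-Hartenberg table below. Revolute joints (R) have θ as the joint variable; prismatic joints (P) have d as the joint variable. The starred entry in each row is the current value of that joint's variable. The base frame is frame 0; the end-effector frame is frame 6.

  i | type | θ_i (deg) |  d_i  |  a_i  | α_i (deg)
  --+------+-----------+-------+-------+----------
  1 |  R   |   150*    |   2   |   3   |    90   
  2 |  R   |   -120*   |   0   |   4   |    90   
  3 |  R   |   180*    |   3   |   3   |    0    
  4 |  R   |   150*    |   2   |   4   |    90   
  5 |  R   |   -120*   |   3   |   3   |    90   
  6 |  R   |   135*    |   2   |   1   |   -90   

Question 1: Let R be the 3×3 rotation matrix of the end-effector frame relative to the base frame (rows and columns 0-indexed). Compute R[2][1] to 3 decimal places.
-0.900

End-effector y-axis (col 1 of R) = (-0.2667,-0.3460,-0.8995)
R[2][1] = -0.8995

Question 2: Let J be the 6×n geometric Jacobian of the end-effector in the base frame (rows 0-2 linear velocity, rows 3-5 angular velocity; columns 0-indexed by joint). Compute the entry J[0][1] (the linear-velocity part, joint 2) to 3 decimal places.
axis z_1 = (0.5000,0.8660,0.0000); lever o_n−o_1 = (1.1761,-5.0336,1.9052)
cross product → J_v[:, 1] = (1.6500,-0.9526,-3.5353)
J_ω[:, 1] = z_1
entry J[0][1] = 1.6500

1.650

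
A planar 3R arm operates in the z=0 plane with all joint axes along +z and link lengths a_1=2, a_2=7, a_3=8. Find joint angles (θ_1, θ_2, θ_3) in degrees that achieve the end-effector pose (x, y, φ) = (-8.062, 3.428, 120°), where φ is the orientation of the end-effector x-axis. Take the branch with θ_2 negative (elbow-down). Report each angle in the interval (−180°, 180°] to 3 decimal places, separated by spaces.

wrist centre = target − a_3·(cos φ, sin φ) = (-4.0620, -3.5002)
cos θ_2 = (28.7513−2²−7²)/(2·2·7) = -0.8660; θ_2 = -150.0001° (elbow-down)
β = atan2(-3.5002,-4.0620) = -139.2487°; ψ = atan2(-3.5000,-4.0622) = -139.2517°
θ_1 = β − ψ = 0.0030°
θ_3 = φ − θ_1 − θ_2 = -90.0029° (wrapped to (-180°,180°])

0.003 -150.000 -90.003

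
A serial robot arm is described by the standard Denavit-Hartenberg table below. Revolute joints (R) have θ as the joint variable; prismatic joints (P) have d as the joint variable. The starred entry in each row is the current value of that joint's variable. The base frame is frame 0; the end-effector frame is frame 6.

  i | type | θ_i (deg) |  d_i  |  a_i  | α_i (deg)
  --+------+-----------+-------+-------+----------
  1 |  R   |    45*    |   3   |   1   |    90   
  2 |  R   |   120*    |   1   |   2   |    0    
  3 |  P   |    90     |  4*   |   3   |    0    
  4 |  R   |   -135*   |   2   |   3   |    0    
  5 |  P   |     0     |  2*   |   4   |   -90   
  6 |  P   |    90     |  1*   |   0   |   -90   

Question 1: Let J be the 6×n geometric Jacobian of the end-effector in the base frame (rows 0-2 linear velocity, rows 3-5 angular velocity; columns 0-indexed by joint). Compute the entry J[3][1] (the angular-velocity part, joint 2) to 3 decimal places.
0.707

axis z_1 = (0.7071,-0.7071,0.0000); lever o_n−o_1 = (4.4178,-8.3101,7.2524)
cross product → J_v[:, 1] = (-5.1282,-5.1282,-2.7523)
J_ω[:, 1] = z_1
entry J[3][1] = 0.7071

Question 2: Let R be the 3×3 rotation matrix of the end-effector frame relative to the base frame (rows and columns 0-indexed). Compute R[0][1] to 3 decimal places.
0.683

End-effector y-axis (col 1 of R) = (0.6830,0.6830,-0.2588)
R[0][1] = 0.6830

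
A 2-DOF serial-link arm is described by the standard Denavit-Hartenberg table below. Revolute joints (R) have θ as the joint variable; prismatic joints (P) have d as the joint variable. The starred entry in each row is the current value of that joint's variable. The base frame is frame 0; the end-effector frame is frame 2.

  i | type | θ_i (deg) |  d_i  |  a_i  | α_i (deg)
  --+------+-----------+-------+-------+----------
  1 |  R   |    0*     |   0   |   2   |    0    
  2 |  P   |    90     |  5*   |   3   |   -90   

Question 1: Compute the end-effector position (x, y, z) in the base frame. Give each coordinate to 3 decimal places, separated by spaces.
2.000 3.000 5.000

after link 1: o_1 = (2.0000, 0.0000, 0.0000)
after link 2: o_2 = (2.0000, 3.0000, 5.0000)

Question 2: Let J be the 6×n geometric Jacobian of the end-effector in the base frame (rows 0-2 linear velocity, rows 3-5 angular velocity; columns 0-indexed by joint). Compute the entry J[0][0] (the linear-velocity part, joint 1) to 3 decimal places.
axis z_0 = ẑ; lever o_n−o_0 = (2.0000,3.0000,5.0000)
cross product → J_v[:, 0] = (-3.0000,2.0000,0.0000)
J_ω[:, 0] = z_0
entry J[0][0] = -3.0000

-3.000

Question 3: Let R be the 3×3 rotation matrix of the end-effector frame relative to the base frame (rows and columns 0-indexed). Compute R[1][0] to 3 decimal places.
1.000

End-effector x-axis (col 0 of R) = (0.0000,1.0000,0.0000)
R[1][0] = 1.0000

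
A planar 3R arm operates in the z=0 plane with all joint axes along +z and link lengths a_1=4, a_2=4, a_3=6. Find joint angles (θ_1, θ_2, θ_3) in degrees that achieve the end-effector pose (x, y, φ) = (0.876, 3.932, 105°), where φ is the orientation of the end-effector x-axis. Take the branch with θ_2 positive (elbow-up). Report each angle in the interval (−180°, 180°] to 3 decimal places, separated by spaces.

wrist centre = target − a_3·(cos φ, sin φ) = (2.4289, -1.8636)
cos θ_2 = (9.3725−4²−4²)/(2·4·4) = -0.7071; θ_2 = 135.0003° (elbow-up)
β = atan2(-1.8636,2.4289) = -37.4968°; ψ = atan2(2.8284,1.1716) = 67.5002°
θ_1 = β − ψ = -104.9969°
θ_3 = φ − θ_1 − θ_2 = 74.9966° (wrapped to (-180°,180°])

-104.997 135.000 74.997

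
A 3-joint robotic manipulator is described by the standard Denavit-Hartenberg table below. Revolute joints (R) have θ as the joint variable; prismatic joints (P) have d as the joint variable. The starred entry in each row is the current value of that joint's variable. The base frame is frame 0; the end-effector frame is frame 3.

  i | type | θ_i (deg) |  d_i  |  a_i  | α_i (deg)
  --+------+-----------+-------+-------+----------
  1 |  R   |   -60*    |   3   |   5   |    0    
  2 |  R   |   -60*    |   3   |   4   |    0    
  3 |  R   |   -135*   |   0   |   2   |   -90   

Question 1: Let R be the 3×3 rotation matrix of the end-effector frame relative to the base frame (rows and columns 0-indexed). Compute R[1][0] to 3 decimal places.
End-effector x-axis (col 0 of R) = (-0.2588,0.9659,0.0000)
R[1][0] = 0.9659

0.966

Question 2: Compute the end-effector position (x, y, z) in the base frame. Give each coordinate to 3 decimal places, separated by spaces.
after link 1: o_1 = (2.5000, -4.3301, 3.0000)
after link 2: o_2 = (0.5000, -7.7942, 6.0000)
after link 3: o_3 = (-0.0176, -5.8624, 6.0000)

-0.018 -5.862 6.000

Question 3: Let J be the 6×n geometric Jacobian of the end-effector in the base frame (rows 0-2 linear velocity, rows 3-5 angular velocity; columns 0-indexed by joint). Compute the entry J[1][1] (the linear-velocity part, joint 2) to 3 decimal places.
-2.518

axis z_1 = (0.0000,0.0000,1.0000); lever o_n−o_1 = (-2.5176,-1.5322,3.0000)
cross product → J_v[:, 1] = (1.5322,-2.5176,0.0000)
J_ω[:, 1] = z_1
entry J[1][1] = -2.5176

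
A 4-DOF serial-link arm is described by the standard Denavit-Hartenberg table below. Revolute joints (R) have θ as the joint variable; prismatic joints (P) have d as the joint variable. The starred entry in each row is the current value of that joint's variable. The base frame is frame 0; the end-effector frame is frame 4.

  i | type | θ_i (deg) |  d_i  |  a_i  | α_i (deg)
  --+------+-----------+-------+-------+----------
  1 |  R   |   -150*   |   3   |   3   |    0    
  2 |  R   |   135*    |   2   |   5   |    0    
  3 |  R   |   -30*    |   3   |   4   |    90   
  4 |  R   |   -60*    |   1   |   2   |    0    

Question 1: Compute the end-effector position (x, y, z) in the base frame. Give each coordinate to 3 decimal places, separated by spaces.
after link 1: o_1 = (-2.5981, -1.5000, 3.0000)
after link 2: o_2 = (2.2316, -2.7941, 5.0000)
after link 3: o_3 = (5.0600, -5.6225, 8.0000)
after link 4: o_4 = (5.0600, -7.0367, 6.2679)

5.060 -7.037 6.268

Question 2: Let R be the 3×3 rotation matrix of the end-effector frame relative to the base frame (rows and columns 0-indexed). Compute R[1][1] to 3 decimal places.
End-effector y-axis (col 1 of R) = (0.6124,-0.6124,0.5000)
R[1][1] = -0.6124

-0.612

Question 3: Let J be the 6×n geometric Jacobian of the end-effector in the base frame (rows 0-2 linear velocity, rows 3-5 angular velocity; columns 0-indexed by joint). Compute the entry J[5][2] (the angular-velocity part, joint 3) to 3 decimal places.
axis z_2 = (0.0000,0.0000,1.0000); lever o_n−o_2 = (2.8284,-4.2426,1.2679)
cross product → J_v[:, 2] = (4.2426,2.8284,-0.0000)
J_ω[:, 2] = z_2
entry J[5][2] = 1.0000

1.000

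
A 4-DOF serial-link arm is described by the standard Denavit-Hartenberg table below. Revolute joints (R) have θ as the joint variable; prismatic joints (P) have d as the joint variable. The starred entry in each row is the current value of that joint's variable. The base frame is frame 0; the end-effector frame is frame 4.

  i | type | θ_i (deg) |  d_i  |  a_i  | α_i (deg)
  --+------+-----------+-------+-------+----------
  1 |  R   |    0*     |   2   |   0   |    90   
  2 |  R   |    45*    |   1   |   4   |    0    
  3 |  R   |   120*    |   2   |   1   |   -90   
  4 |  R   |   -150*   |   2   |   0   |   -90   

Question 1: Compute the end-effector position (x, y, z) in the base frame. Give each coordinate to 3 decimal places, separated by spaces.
after link 1: o_1 = (0.0000, 0.0000, 2.0000)
after link 2: o_2 = (2.8284, -1.0000, 4.8284)
after link 3: o_3 = (1.8625, -3.0000, 5.0872)
after link 4: o_4 = (1.3449, -3.0000, 3.1554)

1.345 -3.000 3.155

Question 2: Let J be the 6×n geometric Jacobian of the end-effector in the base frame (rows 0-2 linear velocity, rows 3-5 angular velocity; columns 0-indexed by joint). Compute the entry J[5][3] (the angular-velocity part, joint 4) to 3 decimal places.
axis z_3 = (-0.2588,-0.0000,-0.9659); lever o_n−o_3 = (-0.5176,-0.0000,-1.9319)
cross product → J_v[:, 3] = (-0.0000,-0.0000,0.0000)
J_ω[:, 3] = z_3
entry J[5][3] = -0.9659

-0.966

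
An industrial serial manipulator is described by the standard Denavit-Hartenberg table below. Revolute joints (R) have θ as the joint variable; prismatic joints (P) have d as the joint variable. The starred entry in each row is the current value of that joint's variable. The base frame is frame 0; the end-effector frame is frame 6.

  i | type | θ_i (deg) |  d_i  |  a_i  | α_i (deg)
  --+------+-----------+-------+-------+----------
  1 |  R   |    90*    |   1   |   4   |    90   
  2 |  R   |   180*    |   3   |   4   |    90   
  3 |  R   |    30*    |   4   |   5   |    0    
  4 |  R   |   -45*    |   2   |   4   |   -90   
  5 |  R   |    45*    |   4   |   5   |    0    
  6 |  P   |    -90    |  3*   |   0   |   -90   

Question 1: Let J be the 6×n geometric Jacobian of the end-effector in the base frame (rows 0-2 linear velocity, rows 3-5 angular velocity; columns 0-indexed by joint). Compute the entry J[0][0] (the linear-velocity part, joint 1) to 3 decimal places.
axis z_0 = ẑ; lever o_n−o_0 = (10.3111,-13.4206,3.4645)
cross product → J_v[:, 0] = (13.4206,10.3111,-0.0000)
J_ω[:, 0] = z_0
entry J[0][0] = 13.4206

13.421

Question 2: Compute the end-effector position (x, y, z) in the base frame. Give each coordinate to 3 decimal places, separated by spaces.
10.311 -13.421 3.464

after link 1: o_1 = (0.0000, 4.0000, 1.0000)
after link 2: o_2 = (3.0000, -0.0000, 1.0000)
after link 3: o_3 = (5.5000, -4.3301, 5.0000)
after link 4: o_4 = (4.4647, -8.1938, 7.0000)
after link 5: o_5 = (7.4134, -12.6442, 3.4645)
after link 6: o_6 = (10.3111, -13.4206, 3.4645)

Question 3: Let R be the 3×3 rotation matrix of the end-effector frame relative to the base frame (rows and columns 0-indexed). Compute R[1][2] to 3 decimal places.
End-effector z-axis (col 2 of R) = (-0.1830,-0.6830,-0.7071)
R[1][2] = -0.6830

-0.683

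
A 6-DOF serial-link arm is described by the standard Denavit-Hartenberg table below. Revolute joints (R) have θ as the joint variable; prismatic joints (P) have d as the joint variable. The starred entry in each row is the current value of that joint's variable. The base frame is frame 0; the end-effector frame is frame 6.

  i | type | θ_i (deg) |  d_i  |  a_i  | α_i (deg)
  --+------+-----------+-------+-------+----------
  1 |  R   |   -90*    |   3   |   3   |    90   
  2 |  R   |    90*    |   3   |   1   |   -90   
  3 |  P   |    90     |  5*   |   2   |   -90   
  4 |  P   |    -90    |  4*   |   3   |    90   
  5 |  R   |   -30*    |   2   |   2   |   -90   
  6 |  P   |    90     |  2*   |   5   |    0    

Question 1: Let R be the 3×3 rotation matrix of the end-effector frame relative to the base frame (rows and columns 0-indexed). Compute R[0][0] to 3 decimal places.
End-effector x-axis (col 0 of R) = (1.0000,0.0000,0.0000)
R[0][0] = 1.0000

1.000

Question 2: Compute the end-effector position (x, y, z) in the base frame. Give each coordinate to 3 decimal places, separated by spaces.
2.000 7.732 -0.732

after link 1: o_1 = (0.0000, -3.0000, 3.0000)
after link 2: o_2 = (-3.0000, -3.0000, 4.0000)
after link 3: o_3 = (-1.0000, 2.0000, 4.0000)
after link 4: o_4 = (-1.0000, 5.0000, 0.0000)
after link 5: o_5 = (-3.0000, 6.7321, 1.0000)
after link 6: o_6 = (2.0000, 7.7321, -0.7321)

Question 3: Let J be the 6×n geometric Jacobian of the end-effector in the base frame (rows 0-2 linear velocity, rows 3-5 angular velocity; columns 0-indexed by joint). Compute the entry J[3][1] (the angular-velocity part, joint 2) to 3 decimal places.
-1.000

axis z_1 = (-1.0000,-0.0000,0.0000); lever o_n−o_1 = (2.0000,10.7321,-3.7321)
cross product → J_v[:, 1] = (-0.0000,-3.7321,-10.7321)
J_ω[:, 1] = z_1
entry J[3][1] = -1.0000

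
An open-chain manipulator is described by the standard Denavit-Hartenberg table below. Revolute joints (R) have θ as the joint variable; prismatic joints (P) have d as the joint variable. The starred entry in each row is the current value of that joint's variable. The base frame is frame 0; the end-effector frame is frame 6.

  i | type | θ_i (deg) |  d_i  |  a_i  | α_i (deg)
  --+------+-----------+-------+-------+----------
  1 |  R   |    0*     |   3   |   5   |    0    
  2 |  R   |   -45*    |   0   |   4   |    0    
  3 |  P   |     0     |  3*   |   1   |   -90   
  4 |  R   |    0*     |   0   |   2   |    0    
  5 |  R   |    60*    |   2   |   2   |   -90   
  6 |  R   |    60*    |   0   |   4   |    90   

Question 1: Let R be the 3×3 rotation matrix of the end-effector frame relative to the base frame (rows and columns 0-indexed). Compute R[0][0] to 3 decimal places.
End-effector x-axis (col 0 of R) = (-0.4356,-0.7891,-0.4330)
R[0][0] = -0.4356

-0.436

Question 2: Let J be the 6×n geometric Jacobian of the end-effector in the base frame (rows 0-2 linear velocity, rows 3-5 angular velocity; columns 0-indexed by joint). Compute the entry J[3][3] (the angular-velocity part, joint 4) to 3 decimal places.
axis z_3 = (0.7071,0.7071,0.0000); lever o_n−o_3 = (1.7932,-3.8637,-3.4641)
cross product → J_v[:, 3] = (-2.4495,2.4495,-4.0000)
J_ω[:, 3] = z_3
entry J[3][3] = 0.7071

0.707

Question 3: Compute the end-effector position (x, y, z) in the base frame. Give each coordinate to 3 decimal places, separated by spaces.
10.329 -7.399 2.536

after link 1: o_1 = (5.0000, 0.0000, 3.0000)
after link 2: o_2 = (7.8284, -2.8284, 3.0000)
after link 3: o_3 = (8.5355, -3.5355, 6.0000)
after link 4: o_4 = (9.9497, -4.9497, 6.0000)
after link 5: o_5 = (12.0711, -4.2426, 4.2679)
after link 6: o_6 = (10.3287, -7.3992, 2.5359)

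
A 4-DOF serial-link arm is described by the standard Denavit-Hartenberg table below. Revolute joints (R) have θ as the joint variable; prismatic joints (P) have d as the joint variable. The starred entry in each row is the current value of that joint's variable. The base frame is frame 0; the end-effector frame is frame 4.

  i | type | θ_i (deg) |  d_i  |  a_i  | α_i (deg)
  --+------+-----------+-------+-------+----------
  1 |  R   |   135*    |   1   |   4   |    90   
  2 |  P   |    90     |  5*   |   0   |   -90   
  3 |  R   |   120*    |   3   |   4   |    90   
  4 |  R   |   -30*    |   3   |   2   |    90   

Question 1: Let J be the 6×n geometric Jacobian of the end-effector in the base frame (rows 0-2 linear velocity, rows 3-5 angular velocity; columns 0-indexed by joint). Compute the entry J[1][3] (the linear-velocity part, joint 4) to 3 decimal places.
-1.837

axis z_3 = (-0.3536,-0.3536,0.8660); lever o_n−o_3 = (-2.8284,-1.4142,1.7321)
cross product → J_v[:, 3] = (0.6124,-1.8371,-0.5000)
J_ω[:, 3] = z_3
entry J[1][3] = -1.8371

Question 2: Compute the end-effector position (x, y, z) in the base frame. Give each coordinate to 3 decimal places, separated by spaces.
after link 1: o_1 = (-2.8284, 2.8284, 1.0000)
after link 2: o_2 = (0.7071, 6.3640, 1.0000)
after link 3: o_3 = (0.3789, 1.7932, -1.0000)
after link 4: o_4 = (-2.4495, 0.3789, 0.7321)

-2.449 0.379 0.732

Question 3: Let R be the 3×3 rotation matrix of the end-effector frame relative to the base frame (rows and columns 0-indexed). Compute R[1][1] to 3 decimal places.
-0.354

End-effector y-axis (col 1 of R) = (-0.3536,-0.3536,0.8660)
R[1][1] = -0.3536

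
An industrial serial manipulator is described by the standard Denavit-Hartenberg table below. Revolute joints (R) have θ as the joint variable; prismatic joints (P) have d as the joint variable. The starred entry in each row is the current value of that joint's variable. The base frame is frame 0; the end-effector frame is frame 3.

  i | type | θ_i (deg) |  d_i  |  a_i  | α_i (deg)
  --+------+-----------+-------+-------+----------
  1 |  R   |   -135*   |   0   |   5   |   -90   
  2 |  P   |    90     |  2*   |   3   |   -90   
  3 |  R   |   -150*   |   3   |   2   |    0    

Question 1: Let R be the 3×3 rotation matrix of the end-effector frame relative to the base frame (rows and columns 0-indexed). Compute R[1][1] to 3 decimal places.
-0.612

End-effector y-axis (col 1 of R) = (0.6124,-0.6124,-0.5000)
R[1][1] = -0.6124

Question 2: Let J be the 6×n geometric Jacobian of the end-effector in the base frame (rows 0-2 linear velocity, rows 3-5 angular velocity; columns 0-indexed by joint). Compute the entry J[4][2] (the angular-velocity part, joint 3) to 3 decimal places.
0.707

axis z_2 = (0.7071,0.7071,-0.0000); lever o_n−o_2 = (2.8284,1.4142,1.7321)
cross product → J_v[:, 2] = (1.2247,-1.2247,-1.0000)
J_ω[:, 2] = z_2
entry J[4][2] = 0.7071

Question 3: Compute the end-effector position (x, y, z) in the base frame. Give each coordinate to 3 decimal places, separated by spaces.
after link 1: o_1 = (-3.5355, -3.5355, 0.0000)
after link 2: o_2 = (-2.1213, -4.9497, -3.0000)
after link 3: o_3 = (0.7071, -3.5355, -1.2679)

0.707 -3.536 -1.268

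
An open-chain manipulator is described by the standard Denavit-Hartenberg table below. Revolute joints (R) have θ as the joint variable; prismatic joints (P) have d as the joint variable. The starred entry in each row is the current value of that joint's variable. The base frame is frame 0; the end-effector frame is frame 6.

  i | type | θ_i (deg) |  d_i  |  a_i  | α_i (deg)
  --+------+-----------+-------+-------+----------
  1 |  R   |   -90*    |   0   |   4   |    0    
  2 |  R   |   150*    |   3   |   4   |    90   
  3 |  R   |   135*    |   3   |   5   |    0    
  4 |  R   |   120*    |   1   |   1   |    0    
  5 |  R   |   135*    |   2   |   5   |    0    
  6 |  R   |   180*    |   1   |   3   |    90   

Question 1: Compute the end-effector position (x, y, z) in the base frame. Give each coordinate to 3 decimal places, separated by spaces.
after link 1: o_1 = (0.0000, -4.0000, 0.0000)
after link 2: o_2 = (2.0000, -0.5359, 3.0000)
after link 3: o_3 = (2.8303, -5.0978, 6.5355)
after link 4: o_4 = (3.5669, -5.8219, 5.5696)
after link 5: o_5 = (7.4640, -3.0719, 8.0696)
after link 6: o_6 = (7.0310, -5.8219, 6.5696)

7.031 -5.822 6.570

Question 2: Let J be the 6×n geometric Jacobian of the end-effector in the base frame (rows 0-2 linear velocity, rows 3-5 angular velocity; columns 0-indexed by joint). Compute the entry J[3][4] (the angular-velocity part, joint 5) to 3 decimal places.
axis z_4 = (0.8660,-0.5000,0.0000); lever o_n−o_4 = (3.4641,0.0000,1.0000)
cross product → J_v[:, 4] = (-0.5000,-0.8660,1.7321)
J_ω[:, 4] = z_4
entry J[3][4] = 0.8660

0.866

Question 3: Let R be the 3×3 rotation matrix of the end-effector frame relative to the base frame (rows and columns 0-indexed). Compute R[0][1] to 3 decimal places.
0.866

End-effector y-axis (col 1 of R) = (0.8660,-0.5000,0.0000)
R[0][1] = 0.8660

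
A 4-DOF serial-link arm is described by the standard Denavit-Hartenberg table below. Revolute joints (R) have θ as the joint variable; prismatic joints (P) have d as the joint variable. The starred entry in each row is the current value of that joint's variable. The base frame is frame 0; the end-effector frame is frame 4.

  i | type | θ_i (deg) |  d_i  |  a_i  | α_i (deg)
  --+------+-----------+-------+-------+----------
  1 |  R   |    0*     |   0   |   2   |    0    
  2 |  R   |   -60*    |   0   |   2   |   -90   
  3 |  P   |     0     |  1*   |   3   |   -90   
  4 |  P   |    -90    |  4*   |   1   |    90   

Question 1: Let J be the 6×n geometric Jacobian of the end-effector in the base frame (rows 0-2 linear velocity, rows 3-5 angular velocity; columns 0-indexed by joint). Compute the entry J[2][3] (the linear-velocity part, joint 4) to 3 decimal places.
prismatic axis z_3 = (0.0000,0.0000,-1.0000)
J_v[:, 3] = z_3; J_ω[:, 3] = (0,0,0)
entry J[2][3] = -1.0000

-1.000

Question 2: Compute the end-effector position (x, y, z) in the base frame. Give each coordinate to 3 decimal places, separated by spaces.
after link 1: o_1 = (2.0000, 0.0000, 0.0000)
after link 2: o_2 = (3.0000, -1.7321, 0.0000)
after link 3: o_3 = (5.3660, -3.8301, 0.0000)
after link 4: o_4 = (6.2321, -3.3301, -4.0000)

6.232 -3.330 -4.000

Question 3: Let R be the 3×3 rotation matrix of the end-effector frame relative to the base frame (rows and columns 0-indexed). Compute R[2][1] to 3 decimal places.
End-effector y-axis (col 1 of R) = (0.0000,0.0000,-1.0000)
R[2][1] = -1.0000

-1.000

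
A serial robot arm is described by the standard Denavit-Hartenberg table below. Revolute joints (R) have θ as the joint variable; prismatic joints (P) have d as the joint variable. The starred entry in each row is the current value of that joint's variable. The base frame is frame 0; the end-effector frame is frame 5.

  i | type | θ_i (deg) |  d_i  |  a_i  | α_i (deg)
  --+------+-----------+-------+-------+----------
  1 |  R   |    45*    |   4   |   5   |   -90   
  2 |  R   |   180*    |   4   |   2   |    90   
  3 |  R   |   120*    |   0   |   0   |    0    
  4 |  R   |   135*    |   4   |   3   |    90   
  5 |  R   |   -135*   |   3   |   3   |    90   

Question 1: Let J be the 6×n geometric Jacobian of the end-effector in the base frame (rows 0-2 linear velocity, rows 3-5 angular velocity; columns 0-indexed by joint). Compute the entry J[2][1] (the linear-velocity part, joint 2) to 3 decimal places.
axis z_1 = (-0.7071,0.7071,0.0000); lever o_n−o_1 = (-1.9817,3.5729,-1.8787)
cross product → J_v[:, 1] = (-1.3284,-1.3284,-1.1252)
J_ω[:, 1] = z_1
entry J[2][1] = -1.1252

-1.125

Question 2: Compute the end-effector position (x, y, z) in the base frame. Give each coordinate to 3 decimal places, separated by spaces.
after link 1: o_1 = (3.5355, 3.5355, 4.0000)
after link 2: o_2 = (-0.7071, 4.9497, 4.0000)
after link 3: o_3 = (-0.7071, 4.9497, 4.0000)
after link 4: o_4 = (1.8910, 3.4497, -0.0000)
after link 5: o_5 = (1.5539, 7.1085, 2.1213)

1.554 7.108 2.121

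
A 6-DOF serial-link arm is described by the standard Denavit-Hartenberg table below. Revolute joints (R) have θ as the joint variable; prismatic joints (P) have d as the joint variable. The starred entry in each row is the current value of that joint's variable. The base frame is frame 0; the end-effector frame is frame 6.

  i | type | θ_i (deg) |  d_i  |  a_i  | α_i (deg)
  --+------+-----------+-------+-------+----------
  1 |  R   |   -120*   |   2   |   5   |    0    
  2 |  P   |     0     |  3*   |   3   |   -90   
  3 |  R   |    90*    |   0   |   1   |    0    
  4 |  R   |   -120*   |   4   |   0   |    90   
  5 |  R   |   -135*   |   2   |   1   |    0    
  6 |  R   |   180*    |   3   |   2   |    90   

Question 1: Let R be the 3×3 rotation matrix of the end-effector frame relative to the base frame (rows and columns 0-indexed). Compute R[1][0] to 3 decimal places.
End-effector x-axis (col 0 of R) = (0.3062,-0.8839,0.3536)
R[1][0] = -0.8839

-0.884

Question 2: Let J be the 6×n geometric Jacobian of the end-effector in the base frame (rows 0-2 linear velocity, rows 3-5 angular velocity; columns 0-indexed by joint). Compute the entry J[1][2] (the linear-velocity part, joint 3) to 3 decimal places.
-3.190

axis z_2 = (0.8660,-0.5000,0.0000); lever o_n−o_2 = (5.0203,-0.7188,3.6837)
cross product → J_v[:, 2] = (-1.8418,-3.1902,1.8876)
J_ω[:, 2] = z_2
entry J[1][2] = -3.1902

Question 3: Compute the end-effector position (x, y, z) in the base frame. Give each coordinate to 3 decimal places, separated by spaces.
after link 1: o_1 = (-2.5000, -4.3301, 2.0000)
after link 2: o_2 = (-4.0000, -6.9282, 5.0000)
after link 3: o_3 = (-4.0000, -6.9282, 4.0000)
after link 4: o_4 = (-0.5359, -8.9282, 4.0000)
after link 5: o_5 = (-0.3421, -7.1783, 5.3785)
after link 6: o_6 = (1.0203, -7.6470, 8.6837)

1.020 -7.647 8.684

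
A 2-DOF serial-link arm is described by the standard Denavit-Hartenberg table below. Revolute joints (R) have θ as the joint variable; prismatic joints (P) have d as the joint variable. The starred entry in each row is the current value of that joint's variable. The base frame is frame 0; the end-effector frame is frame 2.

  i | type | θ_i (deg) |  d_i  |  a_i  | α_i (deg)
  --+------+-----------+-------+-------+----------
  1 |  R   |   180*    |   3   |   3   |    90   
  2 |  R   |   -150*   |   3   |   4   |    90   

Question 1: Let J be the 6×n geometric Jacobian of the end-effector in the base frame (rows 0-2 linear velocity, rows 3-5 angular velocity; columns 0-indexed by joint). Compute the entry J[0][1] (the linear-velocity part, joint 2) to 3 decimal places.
-2.000

axis z_1 = (0.0000,1.0000,0.0000); lever o_n−o_1 = (3.4641,3.0000,-2.0000)
cross product → J_v[:, 1] = (-2.0000,0.0000,-3.4641)
J_ω[:, 1] = z_1
entry J[0][1] = -2.0000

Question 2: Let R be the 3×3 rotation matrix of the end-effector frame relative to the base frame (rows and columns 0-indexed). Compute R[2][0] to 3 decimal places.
-0.500

End-effector x-axis (col 0 of R) = (0.8660,-0.0000,-0.5000)
R[2][0] = -0.5000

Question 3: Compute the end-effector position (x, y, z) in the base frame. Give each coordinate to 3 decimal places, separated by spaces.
after link 1: o_1 = (-3.0000, 0.0000, 3.0000)
after link 2: o_2 = (0.4641, 3.0000, 1.0000)

0.464 3.000 1.000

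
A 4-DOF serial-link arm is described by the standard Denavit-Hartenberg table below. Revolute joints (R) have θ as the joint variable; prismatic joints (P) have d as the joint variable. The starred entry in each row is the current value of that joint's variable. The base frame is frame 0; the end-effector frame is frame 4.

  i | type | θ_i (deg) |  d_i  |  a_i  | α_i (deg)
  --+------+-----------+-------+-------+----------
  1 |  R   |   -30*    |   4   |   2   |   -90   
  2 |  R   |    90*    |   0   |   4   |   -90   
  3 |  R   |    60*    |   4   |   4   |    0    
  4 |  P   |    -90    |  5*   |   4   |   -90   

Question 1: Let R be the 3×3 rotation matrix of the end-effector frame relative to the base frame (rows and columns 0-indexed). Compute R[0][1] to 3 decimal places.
0.866

End-effector y-axis (col 1 of R) = (0.8660,-0.5000,0.0000)
R[0][1] = 0.8660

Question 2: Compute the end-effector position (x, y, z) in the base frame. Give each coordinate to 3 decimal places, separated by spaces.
after link 1: o_1 = (1.7321, -1.0000, 4.0000)
after link 2: o_2 = (1.7321, -1.0000, 0.0000)
after link 3: o_3 = (-3.4641, -2.0000, -2.0000)
after link 4: o_4 = (-6.7942, 2.2321, -5.4641)

-6.794 2.232 -5.464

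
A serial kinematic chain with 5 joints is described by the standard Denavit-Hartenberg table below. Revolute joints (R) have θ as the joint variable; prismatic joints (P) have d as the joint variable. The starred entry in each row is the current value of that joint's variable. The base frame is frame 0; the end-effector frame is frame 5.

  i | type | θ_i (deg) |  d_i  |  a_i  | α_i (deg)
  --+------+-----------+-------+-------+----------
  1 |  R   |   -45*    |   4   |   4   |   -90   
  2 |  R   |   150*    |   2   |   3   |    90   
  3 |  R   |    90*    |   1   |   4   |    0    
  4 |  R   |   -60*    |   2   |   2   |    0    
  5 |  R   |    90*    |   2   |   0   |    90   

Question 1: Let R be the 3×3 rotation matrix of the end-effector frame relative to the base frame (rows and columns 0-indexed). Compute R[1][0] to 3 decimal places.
End-effector x-axis (col 0 of R) = (0.9186,0.3062,0.2500)
R[1][0] = 0.3062

0.306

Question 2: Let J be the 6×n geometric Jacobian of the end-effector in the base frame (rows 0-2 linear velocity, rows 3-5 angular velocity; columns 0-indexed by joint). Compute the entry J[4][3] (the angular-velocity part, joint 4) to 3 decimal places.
axis z_3 = (0.3536,-0.3536,-0.8660); lever o_n−o_3 = (1.0607,0.3536,-4.3301)
cross product → J_v[:, 3] = (1.8371,0.6124,0.5000)
J_ω[:, 3] = z_3
entry J[4][3] = -0.3536

-0.354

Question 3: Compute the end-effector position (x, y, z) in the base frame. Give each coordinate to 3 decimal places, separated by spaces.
6.648 3.251 -2.696

after link 1: o_1 = (2.8284, -2.8284, 4.0000)
after link 2: o_2 = (2.4055, 0.4229, 2.5000)
after link 3: o_3 = (5.5875, 2.8978, 1.6340)
after link 4: o_4 = (5.9411, 3.9584, -0.9641)
after link 5: o_5 = (6.6482, 3.2513, -2.6962)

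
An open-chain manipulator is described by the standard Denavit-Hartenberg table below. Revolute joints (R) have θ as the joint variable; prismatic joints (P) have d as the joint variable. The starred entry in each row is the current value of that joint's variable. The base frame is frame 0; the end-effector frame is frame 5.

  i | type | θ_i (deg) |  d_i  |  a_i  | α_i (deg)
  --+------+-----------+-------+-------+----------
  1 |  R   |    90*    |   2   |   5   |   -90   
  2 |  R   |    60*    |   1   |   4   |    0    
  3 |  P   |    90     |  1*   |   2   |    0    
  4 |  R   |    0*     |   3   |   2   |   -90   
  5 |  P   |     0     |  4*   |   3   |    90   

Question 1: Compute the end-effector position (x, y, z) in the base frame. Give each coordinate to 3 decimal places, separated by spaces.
-5.000 -1.062 -1.500

after link 1: o_1 = (0.0000, 5.0000, 2.0000)
after link 2: o_2 = (-1.0000, 7.0000, -1.4641)
after link 3: o_3 = (-2.0000, 5.2679, -2.4641)
after link 4: o_4 = (-5.0000, 3.5359, -3.4641)
after link 5: o_5 = (-5.0000, -1.0622, -1.5000)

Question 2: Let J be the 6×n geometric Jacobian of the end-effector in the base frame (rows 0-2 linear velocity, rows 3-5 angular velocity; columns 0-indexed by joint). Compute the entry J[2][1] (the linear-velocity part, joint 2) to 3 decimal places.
axis z_1 = (-1.0000,0.0000,0.0000); lever o_n−o_1 = (-5.0000,-6.0622,-3.5000)
cross product → J_v[:, 1] = (0.0000,-3.5000,6.0622)
J_ω[:, 1] = z_1
entry J[2][1] = 6.0622

6.062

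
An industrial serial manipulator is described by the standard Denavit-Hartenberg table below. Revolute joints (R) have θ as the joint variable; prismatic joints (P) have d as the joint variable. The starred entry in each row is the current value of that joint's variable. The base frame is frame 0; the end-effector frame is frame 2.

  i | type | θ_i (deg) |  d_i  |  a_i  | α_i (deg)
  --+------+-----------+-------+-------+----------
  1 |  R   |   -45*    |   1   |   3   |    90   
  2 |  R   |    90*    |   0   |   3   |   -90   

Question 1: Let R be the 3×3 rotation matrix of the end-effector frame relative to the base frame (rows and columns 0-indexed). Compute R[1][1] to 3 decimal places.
End-effector y-axis (col 1 of R) = (0.7071,0.7071,-0.0000)
R[1][1] = 0.7071

0.707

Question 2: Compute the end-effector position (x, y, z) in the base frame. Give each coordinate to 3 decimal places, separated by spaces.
2.121 -2.121 4.000

after link 1: o_1 = (2.1213, -2.1213, 1.0000)
after link 2: o_2 = (2.1213, -2.1213, 4.0000)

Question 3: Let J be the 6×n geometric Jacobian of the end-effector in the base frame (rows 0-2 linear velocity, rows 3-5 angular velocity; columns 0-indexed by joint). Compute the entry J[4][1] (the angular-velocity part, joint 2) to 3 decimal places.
axis z_1 = (-0.7071,-0.7071,0.0000); lever o_n−o_1 = (0.0000,0.0000,3.0000)
cross product → J_v[:, 1] = (-2.1213,2.1213,0.0000)
J_ω[:, 1] = z_1
entry J[4][1] = -0.7071

-0.707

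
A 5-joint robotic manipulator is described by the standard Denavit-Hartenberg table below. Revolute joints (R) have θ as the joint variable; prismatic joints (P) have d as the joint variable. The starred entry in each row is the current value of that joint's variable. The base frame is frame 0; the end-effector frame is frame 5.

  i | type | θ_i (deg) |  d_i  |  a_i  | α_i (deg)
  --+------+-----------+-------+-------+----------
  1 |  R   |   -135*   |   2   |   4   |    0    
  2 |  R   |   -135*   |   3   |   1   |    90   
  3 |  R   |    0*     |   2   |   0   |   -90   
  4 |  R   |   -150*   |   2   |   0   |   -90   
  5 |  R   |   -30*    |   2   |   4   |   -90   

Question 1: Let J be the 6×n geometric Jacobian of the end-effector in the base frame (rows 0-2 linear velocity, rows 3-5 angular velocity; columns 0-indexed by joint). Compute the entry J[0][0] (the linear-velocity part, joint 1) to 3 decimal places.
axis z_0 = ẑ; lever o_n−o_0 = (2.6357,-3.8284,9.0000)
cross product → J_v[:, 0] = (3.8284,2.6357,-0.0000)
J_ω[:, 0] = z_0
entry J[0][0] = 3.8284

3.828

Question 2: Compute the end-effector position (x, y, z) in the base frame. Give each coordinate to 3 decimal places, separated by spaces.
after link 1: o_1 = (-2.8284, -2.8284, 2.0000)
after link 2: o_2 = (-2.8284, -1.8284, 5.0000)
after link 3: o_3 = (-0.8284, -1.8284, 5.0000)
after link 4: o_4 = (-0.8284, -1.8284, 7.0000)
after link 5: o_5 = (2.6357, -3.8284, 9.0000)

2.636 -3.828 9.000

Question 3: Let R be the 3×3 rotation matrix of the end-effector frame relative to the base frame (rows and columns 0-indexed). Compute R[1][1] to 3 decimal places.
End-effector y-axis (col 1 of R) = (-0.8660,-0.5000,-0.0000)
R[1][1] = -0.5000

-0.500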